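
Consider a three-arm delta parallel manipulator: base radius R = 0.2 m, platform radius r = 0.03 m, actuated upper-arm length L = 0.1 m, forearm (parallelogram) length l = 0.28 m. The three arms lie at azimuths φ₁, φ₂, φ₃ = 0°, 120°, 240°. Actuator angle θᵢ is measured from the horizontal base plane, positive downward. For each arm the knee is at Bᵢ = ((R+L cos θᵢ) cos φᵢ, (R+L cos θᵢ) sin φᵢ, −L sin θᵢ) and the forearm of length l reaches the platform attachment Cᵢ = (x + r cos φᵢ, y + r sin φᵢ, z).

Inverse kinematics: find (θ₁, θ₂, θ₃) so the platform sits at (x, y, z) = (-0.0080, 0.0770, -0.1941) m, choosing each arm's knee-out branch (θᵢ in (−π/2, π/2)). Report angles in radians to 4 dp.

arm 1 (φ=0.0°): x'=-0.0080, y'=0.0770
  A=0.1780, B=-0.1941, C=(l²−L²−A²−y'²−z²)/(2L)=-0.0344
  θ1 = atan2(B,A) + arccos(C/0.2634) = 0.8733
rotate P by −φ2: (0.0707, -0.0316, -0.1941)
  A=0.0993, B=-0.1941, C=(l²−L²−A²−y'²−z²)/(2L)=0.0993
  γ=atan2(-0.1941,0.0993)=-1.0979;  ψ=arccos(0.4555)=1.0978;  θ2=γ+ψ≈0.0000
rotate P by −φ3: (-0.0627, -0.0454, -0.1941)
  e−x'=0.2327;  (l²−L²−(e−x')²−y'²−z²)/2L = -0.1274
  √(A²+B²)=0.3030;  θ3 = -0.6952+2.0047 ≈ 1.3095

θ₁ = 0.8733, θ₂ = 0.0000, θ₃ = 1.3095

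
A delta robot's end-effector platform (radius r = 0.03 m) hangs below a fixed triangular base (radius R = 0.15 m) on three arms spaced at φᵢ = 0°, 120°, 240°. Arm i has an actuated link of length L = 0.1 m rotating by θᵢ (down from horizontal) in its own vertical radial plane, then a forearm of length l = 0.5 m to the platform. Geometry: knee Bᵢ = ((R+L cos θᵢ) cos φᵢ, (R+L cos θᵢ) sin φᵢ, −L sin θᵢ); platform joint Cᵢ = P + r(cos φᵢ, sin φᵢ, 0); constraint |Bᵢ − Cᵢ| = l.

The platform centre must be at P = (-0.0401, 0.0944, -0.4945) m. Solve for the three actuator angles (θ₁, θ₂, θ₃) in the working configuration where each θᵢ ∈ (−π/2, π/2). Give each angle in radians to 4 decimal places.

φ1=0.0° → target in arm frame (-0.0401, 0.0944)
  e−x'=0.1601;  (l²−L²−(e−x')²−y'²−z²)/2L = -0.1954
  γ=atan2(-0.4945,0.1601)=-1.2577;  ψ=arccos(-0.3759)=1.9561;  θ1=γ+ψ≈0.6985
φ2=120.0° → target in arm frame (0.1018, -0.0125)
  A=0.0182, B=-0.4945, C=(l²−L²−A²−y'²−z²)/(2L)=-0.0251
  γ=atan2(-0.4945,0.0182)=-1.5340;  ψ=arccos(-0.0507)=1.6215;  θ2=γ+ψ≈0.0875
rotate P by −φ3: (-0.0617, -0.0819, -0.4945)
  A cos θ + B sin θ = C:  0.1817·cos θ + -0.4945·sin θ = -0.2213
  γ=atan2(-0.4945,0.1817)=-1.2187;  ψ=arccos(-0.4200)=2.0043;  θ3=γ+ψ≈0.7856

θ₁ = 0.6985, θ₂ = 0.0875, θ₃ = 0.7856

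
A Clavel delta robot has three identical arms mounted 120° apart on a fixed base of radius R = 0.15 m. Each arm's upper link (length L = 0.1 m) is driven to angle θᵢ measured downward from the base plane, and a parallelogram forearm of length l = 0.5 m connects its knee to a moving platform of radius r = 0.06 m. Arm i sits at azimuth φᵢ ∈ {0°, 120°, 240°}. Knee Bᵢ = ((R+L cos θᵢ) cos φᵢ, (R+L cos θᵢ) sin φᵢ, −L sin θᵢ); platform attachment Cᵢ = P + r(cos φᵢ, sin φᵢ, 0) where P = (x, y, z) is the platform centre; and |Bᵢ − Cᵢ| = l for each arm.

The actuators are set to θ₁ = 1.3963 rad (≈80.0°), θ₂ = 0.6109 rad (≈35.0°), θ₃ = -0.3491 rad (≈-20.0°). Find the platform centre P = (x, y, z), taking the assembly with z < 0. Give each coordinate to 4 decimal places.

(-0.2265, -0.1318, -0.4466)

arm 1 at φ=0.0°: ρ1 = 0.1074;  centre 1 = (0.1074, 0.0000, -0.0985)
centre 2 = (0.1719·cos120.0°, 0.1719·sin120.0°, -0.0574) = (-0.0860, 0.1489, -0.0574)
centre 3 = (0.1840·cos240.0°, 0.1840·sin240.0°, 0.0342) = (-0.0920, -0.1593, 0.0342)
subtract pairs → two planes through P
linear system: -0.3866x+0.2978y = 0.0116−0.0822z; -0.3987x+-0.3186y = 0.0138−0.2654z
det = 0.2419;  x = -0.0323+0.4350z,  y = -0.0029+0.2886z
quadratic in z: (1.2725)z²+(0.0738)z+(-0.2208)=0, √Δ=1.0627 → z ∈ {-0.4466, 0.3886}; z = -0.4466 (taking z<0)
x = -0.2265, y = -0.1318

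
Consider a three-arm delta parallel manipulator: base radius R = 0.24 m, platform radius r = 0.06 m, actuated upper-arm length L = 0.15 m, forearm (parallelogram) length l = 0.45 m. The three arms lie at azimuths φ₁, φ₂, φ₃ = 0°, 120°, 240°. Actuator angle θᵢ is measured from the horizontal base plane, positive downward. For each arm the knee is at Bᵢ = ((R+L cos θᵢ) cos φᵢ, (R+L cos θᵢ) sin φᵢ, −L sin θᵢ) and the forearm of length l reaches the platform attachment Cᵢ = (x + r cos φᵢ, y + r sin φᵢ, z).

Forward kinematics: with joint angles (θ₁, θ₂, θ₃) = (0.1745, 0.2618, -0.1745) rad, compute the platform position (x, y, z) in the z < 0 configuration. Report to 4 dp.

(-0.0121, -0.0374, -0.3186)

S1 = (0.3277·cos0.0°, 0.3277·sin0.0°, -0.0260) = (0.3277, 0.0000, -0.0260)
φ2=120.0°: virtual centre (-0.1624, 0.2814, -0.0388), radius l
φ3=240.0°: virtual centre (-0.1639, -0.2838, 0.0260), radius l
eliminate P² terms by subtracting sphere 1 from 2 and 3
linear system: -0.9803x+0.5627y = -0.0010−-0.0256z; -0.9832x+-0.5676y = 0.0000−0.1042z
det = 1.1097;  x = 0.0005+0.0397z,  y = -0.0009+0.1147z
quadratic in z: (1.0147)z²+(0.0259)z+(-0.0948)=0, √Δ=0.6207 → z ∈ {-0.3186, 0.2931}; z = -0.3186 (taking z<0)
x = -0.0121, y = -0.0374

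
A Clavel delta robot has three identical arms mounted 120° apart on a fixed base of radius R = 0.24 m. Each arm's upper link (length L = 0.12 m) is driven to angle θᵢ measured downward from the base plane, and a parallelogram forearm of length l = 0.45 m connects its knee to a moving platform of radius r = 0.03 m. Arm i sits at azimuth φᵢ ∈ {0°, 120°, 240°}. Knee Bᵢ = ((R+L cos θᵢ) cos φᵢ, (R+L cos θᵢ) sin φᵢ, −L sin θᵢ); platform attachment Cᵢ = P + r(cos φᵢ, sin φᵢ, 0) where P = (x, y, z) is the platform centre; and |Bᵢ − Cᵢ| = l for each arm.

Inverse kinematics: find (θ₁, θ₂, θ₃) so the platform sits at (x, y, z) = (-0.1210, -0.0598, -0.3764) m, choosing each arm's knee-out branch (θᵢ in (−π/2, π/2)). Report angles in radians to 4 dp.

arm 1 (φ=0.0°): x'=-0.1210, y'=-0.0598
  A=0.3310, B=-0.3764, C=(l²−L²−A²−y'²−z²)/(2L)=-0.2780
  γ=atan2(-0.3764,0.3310)=-0.8495;  ψ=arccos(-0.5546)=2.1587;  θ1=γ+ψ≈1.3092
arm 2 (φ=120.0°): x'=0.0087, y'=0.1347
  A=0.2013, B=-0.3764, C=(l²−L²−A²−y'²−z²)/(2L)=-0.0510
  γ=atan2(-0.3764,0.2013)=-1.0797;  ψ=arccos(-0.1194)=1.6905;  θ2=γ+ψ≈0.6108
arm 3 (φ=240.0°): x'=0.1123, y'=-0.0749
  A=0.0977, B=-0.3764, C=(l²−L²−A²−y'²−z²)/(2L)=0.1303
  θ3 = atan2(B,A) + arccos(C/0.3889) = -0.0876

θ₁ = 1.3092, θ₂ = 0.6108, θ₃ = -0.0876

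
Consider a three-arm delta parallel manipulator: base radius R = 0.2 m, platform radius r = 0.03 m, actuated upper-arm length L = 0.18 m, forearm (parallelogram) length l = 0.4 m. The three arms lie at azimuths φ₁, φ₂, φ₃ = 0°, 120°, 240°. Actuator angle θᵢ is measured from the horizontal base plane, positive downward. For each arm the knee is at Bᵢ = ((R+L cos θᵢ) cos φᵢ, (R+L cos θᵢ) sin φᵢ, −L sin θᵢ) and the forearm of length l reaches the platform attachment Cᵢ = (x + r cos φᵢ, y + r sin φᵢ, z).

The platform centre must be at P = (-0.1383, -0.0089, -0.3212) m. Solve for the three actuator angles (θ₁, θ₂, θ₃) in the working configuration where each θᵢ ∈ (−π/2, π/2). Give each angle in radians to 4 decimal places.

arm 1 (φ=0.0°): x'=-0.1383, y'=-0.0089
  A cos θ + B sin θ = C:  0.3083·cos θ + -0.3212·sin θ = -0.1964
  θ1 = atan2(B,A) + arccos(C/0.4452) = 1.2217
φ2=120.0° → target in arm frame (0.0614, 0.1242)
  A cos θ + B sin θ = C:  0.1086·cos θ + -0.3212·sin θ = -0.0077
  √(A²+B²)=0.3390;  θ2 = -1.2449+1.5936 ≈ 0.3487
arm 3 (φ=240.0°): x'=0.0769, y'=-0.1153
  e−x'=0.0931;  (l²−L²−(e−x')²−y'²−z²)/2L = 0.0068
  γ=atan2(-0.3212,0.0931)=-1.2886;  ψ=arccos(0.0204)=1.5504;  θ3=γ+ψ≈0.2618

θ₁ = 1.2217, θ₂ = 0.3487, θ₃ = 0.2618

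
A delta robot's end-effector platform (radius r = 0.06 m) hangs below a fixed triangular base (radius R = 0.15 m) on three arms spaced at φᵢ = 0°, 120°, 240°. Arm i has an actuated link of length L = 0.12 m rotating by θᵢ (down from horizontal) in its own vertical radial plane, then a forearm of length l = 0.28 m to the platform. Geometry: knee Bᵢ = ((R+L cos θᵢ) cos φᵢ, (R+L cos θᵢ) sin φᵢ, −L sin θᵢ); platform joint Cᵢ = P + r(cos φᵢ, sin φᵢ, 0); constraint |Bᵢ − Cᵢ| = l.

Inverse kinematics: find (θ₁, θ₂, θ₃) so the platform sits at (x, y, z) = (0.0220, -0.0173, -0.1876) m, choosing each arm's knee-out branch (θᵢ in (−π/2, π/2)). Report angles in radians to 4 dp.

arm 1 (φ=0.0°): x'=0.0220, y'=-0.0173
  A cos θ + B sin θ = C:  0.0680·cos θ + -0.1876·sin θ = 0.0995
  √(A²+B²)=0.1995;  θ1 = -1.2231+1.0487 ≈ -0.1744
φ2=120.0° → target in arm frame (-0.0260, -0.0104)
  e−x'=0.1160;  (l²−L²−(e−x')²−y'²−z²)/2L = 0.0635
  √(A²+B²)=0.2206;  θ2 = -1.0171+1.2786 ≈ 0.2616
rotate P by −φ3: (0.0040, 0.0277, -0.1876)
  A cos θ + B sin θ = C:  0.0860·cos θ + -0.1876·sin θ = 0.0860
  θ3 = atan2(B,A) + arccos(C/0.2064) = 0.0001

θ₁ = -0.1744, θ₂ = 0.2616, θ₃ = 0.0001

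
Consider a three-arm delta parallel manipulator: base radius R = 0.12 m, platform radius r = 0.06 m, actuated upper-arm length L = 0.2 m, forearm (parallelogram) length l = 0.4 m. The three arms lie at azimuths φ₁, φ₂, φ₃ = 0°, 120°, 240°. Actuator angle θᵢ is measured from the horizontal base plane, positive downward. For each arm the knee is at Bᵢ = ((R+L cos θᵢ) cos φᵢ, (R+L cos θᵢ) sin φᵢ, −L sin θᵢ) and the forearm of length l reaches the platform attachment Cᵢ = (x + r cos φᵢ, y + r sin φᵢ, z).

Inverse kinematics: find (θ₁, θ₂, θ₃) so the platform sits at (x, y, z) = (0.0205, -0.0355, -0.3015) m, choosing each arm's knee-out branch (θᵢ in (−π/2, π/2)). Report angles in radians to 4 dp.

φ1=0.0° → target in arm frame (0.0205, -0.0355)
  e−x'=0.0395;  (l²−L²−(e−x')²−y'²−z²)/2L = 0.0657
  θ1 = atan2(B,A) + arccos(C/0.3041) = -0.0875
rotate P by −φ2: (-0.0410, 0.0000, -0.3015)
  A=0.1010, B=-0.3015, C=(l²−L²−A²−y'²−z²)/(2L)=0.0472
  √(A²+B²)=0.3180;  θ2 = -1.2476+1.4217 ≈ 0.1741
φ3=240.0° → target in arm frame (0.0205, 0.0355)
  A=0.0395, B=-0.3015, C=(l²−L²−A²−y'²−z²)/(2L)=0.0657
  √(A²+B²)=0.3041;  θ3 = -1.4405+1.3530 ≈ -0.0875

θ₁ = -0.0875, θ₂ = 0.1741, θ₃ = -0.0875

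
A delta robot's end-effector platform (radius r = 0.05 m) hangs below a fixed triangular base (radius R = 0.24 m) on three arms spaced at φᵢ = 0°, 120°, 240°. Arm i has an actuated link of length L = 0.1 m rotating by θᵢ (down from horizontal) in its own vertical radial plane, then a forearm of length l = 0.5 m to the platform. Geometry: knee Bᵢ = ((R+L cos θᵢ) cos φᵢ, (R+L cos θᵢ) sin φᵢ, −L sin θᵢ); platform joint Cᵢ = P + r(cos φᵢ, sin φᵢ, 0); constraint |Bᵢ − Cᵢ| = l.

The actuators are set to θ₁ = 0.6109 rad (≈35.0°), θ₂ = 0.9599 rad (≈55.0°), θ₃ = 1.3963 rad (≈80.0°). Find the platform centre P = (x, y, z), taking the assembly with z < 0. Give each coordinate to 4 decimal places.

centre 1 = (0.2719·cos0.0°, 0.2719·sin0.0°, -0.0574) = (0.2719, 0.0000, -0.0574)
arm 2 at φ=120.0°: ρ2 = 0.2474;  centre 2 = (-0.1237, 0.2142, -0.0819)
φ3=240.0°: virtual centre (-0.1037, -0.1796, -0.0985), radius l
eliminate P² terms by subtracting sphere 1 from 2 and 3
linear system: -0.7912x+0.4284y = -0.0093−-0.0491z; -0.7512x+-0.3592y = -0.0245−-0.0822z
det = 0.6060;  x = 0.0229+-0.0872z,  y = 0.0205+-0.0465z
sphere 1 gives Az²+Bz+C=0 with A=1.0098, B=0.1563, C=-0.1843;  B²−4AC=0.7687;  roots -0.5115, 0.3568;  negative root z = -0.5115
x = 0.0675, y = 0.0442

(0.0675, 0.0442, -0.5115)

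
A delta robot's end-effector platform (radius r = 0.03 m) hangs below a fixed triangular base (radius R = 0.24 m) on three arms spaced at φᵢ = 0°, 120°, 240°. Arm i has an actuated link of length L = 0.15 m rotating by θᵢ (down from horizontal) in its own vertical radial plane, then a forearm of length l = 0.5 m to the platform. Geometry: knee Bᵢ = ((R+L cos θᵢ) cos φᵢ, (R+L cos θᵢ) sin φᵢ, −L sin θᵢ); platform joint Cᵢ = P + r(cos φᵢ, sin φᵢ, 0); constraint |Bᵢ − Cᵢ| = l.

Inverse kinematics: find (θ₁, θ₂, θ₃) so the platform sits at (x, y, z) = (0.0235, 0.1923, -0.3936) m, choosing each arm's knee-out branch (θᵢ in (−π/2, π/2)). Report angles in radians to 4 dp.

arm 1 (φ=0.0°): x'=0.0235, y'=0.1923
  e−x'=0.1865;  (l²−L²−(e−x')²−y'²−z²)/2L = 0.0027
  γ=atan2(-0.3936,0.1865)=-1.1283;  ψ=arccos(0.0063)=1.5645;  θ1=γ+ψ≈0.4362
φ2=120.0° → target in arm frame (0.1548, -0.1165)
  A cos θ + B sin θ = C:  0.0552·cos θ + -0.3936·sin θ = 0.1865
  √(A²+B²)=0.3975;  θ2 = -1.4314+1.0823 ≈ -0.3491
φ3=240.0° → target in arm frame (-0.1783, -0.0758)
  A=0.3883, B=-0.3936, C=(l²−L²−A²−y'²−z²)/(2L)=-0.2798
  √(A²+B²)=0.5529;  θ3 = -0.7922+2.1014 ≈ 1.3092

θ₁ = 0.4362, θ₂ = -0.3491, θ₃ = 1.3092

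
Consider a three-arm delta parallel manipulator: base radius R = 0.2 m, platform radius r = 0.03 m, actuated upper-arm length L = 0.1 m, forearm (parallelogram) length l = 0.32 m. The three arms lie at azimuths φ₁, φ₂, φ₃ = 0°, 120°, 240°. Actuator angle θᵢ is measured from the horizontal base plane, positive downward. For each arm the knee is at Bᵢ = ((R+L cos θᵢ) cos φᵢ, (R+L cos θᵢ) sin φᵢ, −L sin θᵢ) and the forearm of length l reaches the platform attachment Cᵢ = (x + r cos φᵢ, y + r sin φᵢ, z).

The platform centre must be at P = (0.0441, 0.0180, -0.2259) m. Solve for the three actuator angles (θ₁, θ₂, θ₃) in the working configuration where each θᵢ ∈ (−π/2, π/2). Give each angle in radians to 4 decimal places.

φ1=0.0° → target in arm frame (0.0441, 0.0180)
  A cos θ + B sin θ = C:  0.1259·cos θ + -0.2259·sin θ = 0.1260
  √(A²+B²)=0.2586;  θ1 = -1.0623+1.0620 ≈ -0.0003
arm 2 (φ=120.0°): x'=-0.0065, y'=-0.0472
  e−x'=0.1765;  (l²−L²−(e−x')²−y'²−z²)/2L = 0.0400
  √(A²+B²)=0.2867;  θ2 = -0.9077+1.4307 ≈ 0.5231
rotate P by −φ3: (-0.0376, 0.0292, -0.2259)
  e−x'=0.2076;  (l²−L²−(e−x')²−y'²−z²)/2L = -0.0130
  γ=atan2(-0.2259,0.2076)=-0.8275;  ψ=arccos(-0.0423)=1.6131;  θ3=γ+ψ≈0.7856

θ₁ = -0.0003, θ₂ = 0.5231, θ₃ = 0.7856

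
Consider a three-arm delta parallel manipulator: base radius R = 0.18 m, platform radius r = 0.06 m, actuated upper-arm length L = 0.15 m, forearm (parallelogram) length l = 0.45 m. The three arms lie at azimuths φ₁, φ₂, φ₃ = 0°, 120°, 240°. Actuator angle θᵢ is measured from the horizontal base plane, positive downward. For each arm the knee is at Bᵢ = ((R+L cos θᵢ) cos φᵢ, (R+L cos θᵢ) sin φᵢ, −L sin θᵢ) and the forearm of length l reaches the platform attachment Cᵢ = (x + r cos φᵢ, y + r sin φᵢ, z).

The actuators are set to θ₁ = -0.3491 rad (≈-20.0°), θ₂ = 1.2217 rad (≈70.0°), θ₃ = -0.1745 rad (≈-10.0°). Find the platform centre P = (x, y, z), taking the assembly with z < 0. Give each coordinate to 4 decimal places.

centre 1 = (0.2610·cos0.0°, 0.2610·sin0.0°, 0.0513) = (0.2610, 0.0000, 0.0513)
φ2=120.0°: virtual centre (-0.0857, 0.1484, -0.1410), radius l
centre 3 = (0.2677·cos240.0°, 0.2677·sin240.0°, 0.0260) = (-0.1339, -0.2319, 0.0260)
|centre ₂|²−|centre ₁|² = -0.0215;  |centre ₃|²−|centre ₁|² = 0.0016
plane₁₂: -0.6932x+0.2967y+-0.3845z = -0.0215
det = 0.5557;  x = 0.0171+-0.3478z,  y = -0.0326+0.4833z
quadratic in z: (1.3546)z²+(0.0355)z+(-0.1393)=0, √Δ=0.8696 → z ∈ {-0.3341, 0.3079}; z = -0.3341 (taking z<0)
x = 0.1333, y = -0.1941

(0.1333, -0.1941, -0.3341)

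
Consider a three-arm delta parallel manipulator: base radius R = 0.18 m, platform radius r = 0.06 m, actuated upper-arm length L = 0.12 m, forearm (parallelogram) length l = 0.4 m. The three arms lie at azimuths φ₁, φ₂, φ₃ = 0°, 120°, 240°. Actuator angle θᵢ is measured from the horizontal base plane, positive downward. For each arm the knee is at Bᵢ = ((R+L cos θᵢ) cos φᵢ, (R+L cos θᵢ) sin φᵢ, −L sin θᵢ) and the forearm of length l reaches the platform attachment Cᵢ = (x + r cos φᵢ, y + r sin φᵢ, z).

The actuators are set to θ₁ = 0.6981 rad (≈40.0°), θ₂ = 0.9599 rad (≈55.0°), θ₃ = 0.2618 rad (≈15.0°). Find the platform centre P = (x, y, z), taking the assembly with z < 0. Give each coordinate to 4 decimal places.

(-0.0101, -0.0875, -0.3981)

S1 = (0.2119·cos0.0°, 0.2119·sin0.0°, -0.0771) = (0.2119, 0.0000, -0.0771)
S2 = (0.1888·cos120.0°, 0.1888·sin120.0°, -0.0983) = (-0.0944, 0.1635, -0.0983)
arm 3 at φ=240.0°: (R−r)+L cos θ3 = 0.2359;  S3 = (-0.1180, -0.2043, -0.0311)
|S₂|²−|S₁|² = -0.0055;  |S₃|²−|S₁|² = 0.0058
plane₁₂: -0.6127x+0.3271y+-0.0423z = -0.0055
Cramer: x(z) = 0.0008+0.0275z;  y(z) = -0.0154+0.1810z
quadratic in z: (1.0335)z²+(0.1371)z+(-0.1092)=0, √Δ=0.6859 → z ∈ {-0.3981, 0.2655}; z = -0.3981 (taking z<0)
x = -0.0101, y = -0.0875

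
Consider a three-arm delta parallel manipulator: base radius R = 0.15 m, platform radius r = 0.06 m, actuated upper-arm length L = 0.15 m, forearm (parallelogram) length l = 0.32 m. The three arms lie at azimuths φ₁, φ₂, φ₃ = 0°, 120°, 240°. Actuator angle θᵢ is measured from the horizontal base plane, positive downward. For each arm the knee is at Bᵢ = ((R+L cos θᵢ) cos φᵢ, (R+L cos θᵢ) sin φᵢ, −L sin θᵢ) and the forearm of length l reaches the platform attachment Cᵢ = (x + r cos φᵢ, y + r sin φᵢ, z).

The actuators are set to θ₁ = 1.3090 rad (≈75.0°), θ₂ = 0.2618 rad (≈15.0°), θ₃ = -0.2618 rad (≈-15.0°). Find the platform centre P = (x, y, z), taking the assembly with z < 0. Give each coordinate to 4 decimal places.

φ1=0.0°: virtual centre (0.1288, 0.0000, -0.1449), radius l
φ2=120.0°: virtual centre (-0.1174, 0.2034, -0.0388), radius l
φ3=240.0°: virtual centre (-0.1174, -0.2034, 0.0388), radius l
subtract pairs → two planes through P
linear system: -0.4925x+0.4068y = 0.0191−0.2121z; -0.4925x+-0.4068y = 0.0191−0.3674z
det = 0.4008;  x = -0.0388+0.5883z,  y = 0.0000+0.1909z
sphere 1 gives Az²+Bz+C=0 with A=1.3826, B=0.0926, C=-0.0533;  B²−4AC=0.3035;  roots -0.2327, 0.1657;  negative root z = -0.2327
x = -0.1757, y = -0.0444

(-0.1757, -0.0444, -0.2327)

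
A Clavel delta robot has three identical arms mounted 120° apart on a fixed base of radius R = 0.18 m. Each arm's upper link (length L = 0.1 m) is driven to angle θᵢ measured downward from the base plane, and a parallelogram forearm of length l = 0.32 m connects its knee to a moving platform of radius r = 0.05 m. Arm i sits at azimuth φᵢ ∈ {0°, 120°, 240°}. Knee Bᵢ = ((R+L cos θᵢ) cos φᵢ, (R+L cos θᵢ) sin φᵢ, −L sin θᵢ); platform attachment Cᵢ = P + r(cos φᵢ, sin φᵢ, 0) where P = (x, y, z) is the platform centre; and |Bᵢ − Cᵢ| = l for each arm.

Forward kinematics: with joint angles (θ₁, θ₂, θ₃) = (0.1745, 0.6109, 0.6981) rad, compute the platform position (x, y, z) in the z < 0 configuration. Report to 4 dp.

φ1=0.0°: virtual centre (0.2285, 0.0000, -0.0174), radius l
centre 2 = (0.2119·cos120.0°, 0.2119·sin120.0°, -0.0574) = (-0.1060, 0.1835, -0.0574)
φ3=240.0°: virtual centre (-0.1033, -0.1789, -0.0643), radius l
|centre ₂|²−|centre ₁|² = -0.0043;  |centre ₃|²−|centre ₁|² = -0.0057
plane₁₂: -0.6689x+0.3670y+-0.0800z = -0.0043
det = 0.4829;  x = 0.0075+-0.1306z,  y = 0.0020+-0.0200z
into |P−centre ₁|² = l²: 1.0175z² + 0.0924z + -0.0533 = 0;  Δ = 0.2253;  z = -0.2787 or 0.1879 → z<0 root = -0.2787
x = 0.0439, y = 0.0075

(0.0439, 0.0075, -0.2787)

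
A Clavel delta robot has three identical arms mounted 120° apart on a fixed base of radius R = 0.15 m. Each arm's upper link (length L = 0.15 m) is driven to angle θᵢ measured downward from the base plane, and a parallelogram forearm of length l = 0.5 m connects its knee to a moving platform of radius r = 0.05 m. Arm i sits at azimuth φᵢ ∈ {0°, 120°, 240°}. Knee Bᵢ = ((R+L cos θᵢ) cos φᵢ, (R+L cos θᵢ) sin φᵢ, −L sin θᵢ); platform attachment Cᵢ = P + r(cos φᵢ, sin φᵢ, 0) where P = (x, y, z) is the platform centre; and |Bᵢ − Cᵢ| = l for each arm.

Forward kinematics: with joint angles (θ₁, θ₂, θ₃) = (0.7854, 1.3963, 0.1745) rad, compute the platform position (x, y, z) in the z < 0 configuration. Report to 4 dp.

arm 1 at φ=0.0°: e+L cos θ1 = 0.2061;  centre 1 = (0.2061, 0.0000, -0.1061)
centre 2 = (0.1260·cos120.0°, 0.1260·sin120.0°, -0.1477) = (-0.0630, 0.1092, -0.1477)
arm 3 at φ=240.0°: e+L cos θ3 = 0.2477;  centre 3 = (-0.1239, -0.2145, -0.0260)
subtract pairs → two planes through P
plane₁₂: -0.5382x+0.2183y+-0.0833z = -0.0160
Cramer: x(z) = 0.0135-0.0022z;  y(z) = -0.0401+0.3763z
quadratic in z: (1.1416)z²+(0.1828)z+(-0.2000)=0, √Δ=0.9731 → z ∈ {-0.5062, 0.3461}; z = -0.5062 (taking z<0)
x = 0.0146, y = -0.2306

(0.0146, -0.2306, -0.5062)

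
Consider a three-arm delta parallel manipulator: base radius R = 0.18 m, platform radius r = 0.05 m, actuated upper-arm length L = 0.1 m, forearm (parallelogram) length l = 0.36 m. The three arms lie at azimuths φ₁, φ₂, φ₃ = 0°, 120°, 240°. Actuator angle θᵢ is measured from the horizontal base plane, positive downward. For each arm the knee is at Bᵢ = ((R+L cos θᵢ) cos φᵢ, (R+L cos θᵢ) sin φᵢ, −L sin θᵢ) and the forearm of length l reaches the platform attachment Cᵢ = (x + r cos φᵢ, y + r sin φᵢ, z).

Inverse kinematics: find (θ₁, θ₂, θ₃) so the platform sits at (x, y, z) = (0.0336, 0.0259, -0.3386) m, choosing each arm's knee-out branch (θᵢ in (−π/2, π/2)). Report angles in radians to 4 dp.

φ1=0.0° → target in arm frame (0.0336, 0.0259)
  e−x'=0.0964;  (l²−L²−(e−x')²−y'²−z²)/2L = -0.0251
  θ1 = atan2(B,A) + arccos(C/0.3521) = 0.3486
arm 2 (φ=120.0°): x'=0.0056, y'=-0.0420
  A=0.1244, B=-0.3386, C=(l²−L²−A²−y'²−z²)/(2L)=-0.0614
  γ=atan2(-0.3386,0.1244)=-1.2188;  ψ=arccos(-0.1703)=1.7419;  θ2=γ+ψ≈0.5231
arm 3 (φ=240.0°): x'=-0.0392, y'=0.0161
  A=0.1692, B=-0.3386, C=(l²−L²−A²−y'²−z²)/(2L)=-0.1197
  θ3 = atan2(B,A) + arccos(C/0.3785) = 0.7854

θ₁ = 0.3486, θ₂ = 0.5231, θ₃ = 0.7854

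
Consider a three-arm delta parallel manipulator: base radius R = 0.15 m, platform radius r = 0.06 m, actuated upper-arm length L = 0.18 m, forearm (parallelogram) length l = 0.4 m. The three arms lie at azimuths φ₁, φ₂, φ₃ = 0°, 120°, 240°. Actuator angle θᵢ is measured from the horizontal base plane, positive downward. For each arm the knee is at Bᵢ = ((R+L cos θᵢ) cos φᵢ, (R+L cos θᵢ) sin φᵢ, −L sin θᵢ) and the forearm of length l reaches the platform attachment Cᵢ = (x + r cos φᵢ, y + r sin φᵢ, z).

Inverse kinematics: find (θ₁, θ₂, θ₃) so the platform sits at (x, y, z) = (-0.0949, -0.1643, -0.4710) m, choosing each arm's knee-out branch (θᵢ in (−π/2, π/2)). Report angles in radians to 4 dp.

arm 1 (φ=0.0°): x'=-0.0949, y'=-0.1643
  A cos θ + B sin θ = C:  0.1849·cos θ + -0.4710·sin θ = -0.4317
  √(A²+B²)=0.5060;  θ1 = -1.1967+2.5930 ≈ 1.3962
arm 2 (φ=120.0°): x'=-0.0948, y'=0.1643
  e−x'=0.1848;  (l²−L²−(e−x')²−y'²−z²)/2L = -0.4317
  √(A²+B²)=0.5060;  θ2 = -1.1968+2.5929 ≈ 1.3961
rotate P by −φ3: (0.1897, 0.0000, -0.4710)
  e−x'=-0.0997;  (l²−L²−(e−x')²−y'²−z²)/2L = -0.2894
  γ=atan2(-0.4710,-0.0997)=-1.7795;  ψ=arccos(-0.6011)=2.2157;  θ3=γ+ψ≈0.4362

θ₁ = 1.3962, θ₂ = 1.3961, θ₃ = 0.4362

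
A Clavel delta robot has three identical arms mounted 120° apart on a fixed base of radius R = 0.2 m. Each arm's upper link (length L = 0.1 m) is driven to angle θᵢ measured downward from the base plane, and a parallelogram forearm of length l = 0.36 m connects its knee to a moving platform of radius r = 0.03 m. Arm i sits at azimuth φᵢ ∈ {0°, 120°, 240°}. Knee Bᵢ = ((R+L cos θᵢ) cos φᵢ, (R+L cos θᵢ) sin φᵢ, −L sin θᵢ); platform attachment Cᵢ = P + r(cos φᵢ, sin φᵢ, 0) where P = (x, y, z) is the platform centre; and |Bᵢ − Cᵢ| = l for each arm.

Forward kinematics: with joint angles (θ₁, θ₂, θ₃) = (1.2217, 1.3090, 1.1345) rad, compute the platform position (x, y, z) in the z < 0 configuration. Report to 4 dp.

arm 1 at φ=0.0°: e+L cos θ1 = 0.2042;  O1 = (0.2042, 0.0000, -0.0940)
O2 = (0.1959·cos120.0°, 0.1959·sin120.0°, -0.0966) = (-0.0979, 0.1696, -0.0966)
arm 3 at φ=240.0°: e+L cos θ3 = 0.2123;  O3 = (-0.1061, -0.1838, -0.0906)
|O₂|²−|O₁|² = -0.0028;  |O₃|²−|O₁|² = 0.0027
linear system: -0.6043x+0.3393y = -0.0028−-0.0052z; -0.6207x+-0.3676y = 0.0027−0.0067z
Cramer: x(z) = 0.0003+0.0008z;  y(z) = -0.0079+0.0168z
sphere 1 gives Az²+Bz+C=0 with A=1.0003, B=0.1874, C=-0.0791;  B²−4AC=0.3516;  roots -0.3901, 0.2028;  negative root z = -0.3901
x = 0.0000, y = -0.0145

(0.0000, -0.0145, -0.3901)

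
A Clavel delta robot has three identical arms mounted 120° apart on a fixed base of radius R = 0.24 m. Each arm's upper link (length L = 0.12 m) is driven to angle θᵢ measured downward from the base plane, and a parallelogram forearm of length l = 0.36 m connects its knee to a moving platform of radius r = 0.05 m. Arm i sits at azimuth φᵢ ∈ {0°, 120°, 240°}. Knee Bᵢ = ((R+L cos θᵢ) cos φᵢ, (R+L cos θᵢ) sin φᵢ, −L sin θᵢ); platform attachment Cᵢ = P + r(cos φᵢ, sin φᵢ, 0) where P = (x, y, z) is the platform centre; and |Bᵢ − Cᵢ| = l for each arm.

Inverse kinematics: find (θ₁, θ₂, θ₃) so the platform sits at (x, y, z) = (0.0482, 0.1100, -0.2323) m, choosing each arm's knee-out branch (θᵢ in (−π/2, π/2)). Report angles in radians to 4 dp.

θ₁ = 0.0875, θ₂ = -0.1743, θ₃ = 1.3091

φ1=0.0° → target in arm frame (0.0482, 0.1100)
  A=0.1418, B=-0.2323, C=(l²−L²−A²−y'²−z²)/(2L)=0.1210
  √(A²+B²)=0.2722;  θ1 = -1.0228+1.1103 ≈ 0.0875
rotate P by −φ2: (0.0712, -0.0967, -0.2323)
  e−x'=0.1188;  (l²−L²−(e−x')²−y'²−z²)/2L = 0.1573
  γ=atan2(-0.2323,0.1188)=-1.0979;  ψ=arccos(0.6029)=0.9237;  θ2=γ+ψ≈-0.1743
rotate P by −φ3: (-0.1194, -0.0133, -0.2323)
  e−x'=0.3094;  (l²−L²−(e−x')²−y'²−z²)/2L = -0.1444
  √(A²+B²)=0.3869;  θ3 = -0.6441+1.9532 ≈ 1.3091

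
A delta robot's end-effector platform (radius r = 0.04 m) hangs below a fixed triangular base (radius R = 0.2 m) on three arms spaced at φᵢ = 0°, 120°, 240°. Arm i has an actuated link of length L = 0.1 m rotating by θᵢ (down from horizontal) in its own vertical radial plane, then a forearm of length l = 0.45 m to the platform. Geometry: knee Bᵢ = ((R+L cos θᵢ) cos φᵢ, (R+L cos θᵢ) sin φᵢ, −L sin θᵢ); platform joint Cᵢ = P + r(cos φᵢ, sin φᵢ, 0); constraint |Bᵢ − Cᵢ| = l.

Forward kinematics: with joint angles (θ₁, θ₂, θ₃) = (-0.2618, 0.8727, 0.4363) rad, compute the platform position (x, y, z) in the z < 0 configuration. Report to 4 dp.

(0.0989, -0.0462, -0.3930)

S1 = (0.2566·cos0.0°, 0.2566·sin0.0°, 0.0259) = (0.2566, 0.0000, 0.0259)
S2 = (0.2243·cos120.0°, 0.2243·sin120.0°, -0.0766) = (-0.1121, 0.1942, -0.0766)
φ3=240.0°: virtual centre (-0.1253, -0.2171, -0.0423), radius l
|S₂|²−|S₁|² = -0.0103;  |S₃|²−|S₁|² = -0.0019
plane₁₂: -0.7375x+0.3885y+-0.2050z = -0.0103
det = 0.6168;  x = 0.0085+-0.2301z,  y = -0.0105+0.0909z
quadratic in z: (1.0612)z²+(0.0605)z+(-0.1402)=0, √Δ=0.7737 → z ∈ {-0.3930, 0.3360}; z = -0.3930 (taking z<0)
x = 0.0989, y = -0.0462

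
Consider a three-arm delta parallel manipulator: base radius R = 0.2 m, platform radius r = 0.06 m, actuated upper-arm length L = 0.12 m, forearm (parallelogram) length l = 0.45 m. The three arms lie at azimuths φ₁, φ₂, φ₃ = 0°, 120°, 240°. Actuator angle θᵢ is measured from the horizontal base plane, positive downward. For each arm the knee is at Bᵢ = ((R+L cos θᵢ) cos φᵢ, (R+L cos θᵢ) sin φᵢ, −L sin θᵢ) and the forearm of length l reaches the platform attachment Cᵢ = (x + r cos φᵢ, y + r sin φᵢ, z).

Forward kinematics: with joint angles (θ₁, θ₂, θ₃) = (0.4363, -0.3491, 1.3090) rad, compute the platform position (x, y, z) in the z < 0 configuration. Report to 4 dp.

(0.0199, 0.1976, -0.3840)

arm 1 at φ=0.0°: e+L cos θ1 = 0.2488;  O1 = (0.2488, 0.0000, -0.0507)
arm 2 at φ=120.0°: e+L cos θ2 = 0.2528;  O2 = (-0.1264, 0.2189, 0.0410)
O3 = (0.1711·cos240.0°, 0.1711·sin240.0°, -0.1159) = (-0.0855, -0.1481, -0.1159)
subtract pairs → two planes through P
plane₁₂: -0.7503x+0.4378y+0.1835z = 0.0011
det = 0.5150;  x = 0.0179+-0.0053z,  y = 0.0332+-0.4282z
sphere 1 gives Az²+Bz+C=0 with A=1.1834, B=0.0755, C=-0.1455;  B²−4AC=0.6945;  roots -0.3840, 0.3202;  negative root z = -0.3840
x = 0.0199, y = 0.1976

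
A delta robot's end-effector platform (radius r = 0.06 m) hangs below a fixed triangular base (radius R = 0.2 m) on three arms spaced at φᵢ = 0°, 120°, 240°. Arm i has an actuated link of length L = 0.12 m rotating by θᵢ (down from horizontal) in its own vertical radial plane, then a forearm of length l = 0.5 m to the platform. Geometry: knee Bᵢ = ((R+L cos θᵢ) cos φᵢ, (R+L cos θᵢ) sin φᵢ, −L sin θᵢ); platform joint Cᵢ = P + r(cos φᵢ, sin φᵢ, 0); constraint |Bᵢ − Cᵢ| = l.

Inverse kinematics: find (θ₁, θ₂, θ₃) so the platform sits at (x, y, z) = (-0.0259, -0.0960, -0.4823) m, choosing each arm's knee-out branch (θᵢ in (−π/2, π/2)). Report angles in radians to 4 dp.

θ₁ = 0.6107, θ₂ = 0.7852, θ₃ = 0.0873

arm 1 (φ=0.0°): x'=-0.0259, y'=-0.0960
  A cos θ + B sin θ = C:  0.1659·cos θ + -0.4823·sin θ = -0.1406
  √(A²+B²)=0.5100;  θ1 = -1.2395+1.8501 ≈ 0.6107
arm 2 (φ=120.0°): x'=-0.0702, y'=0.0704
  e−x'=0.2102;  (l²−L²−(e−x')²−y'²−z²)/2L = -0.1923
  γ=atan2(-0.4823,0.2102)=-1.1598;  ψ=arccos(-0.3655)=1.9450;  θ2=γ+ψ≈0.7852
φ3=240.0° → target in arm frame (0.0961, 0.0256)
  A=0.0439, B=-0.4823, C=(l²−L²−A²−y'²−z²)/(2L)=0.0017
  √(A²+B²)=0.4843;  θ3 = -1.4800+1.5673 ≈ 0.0873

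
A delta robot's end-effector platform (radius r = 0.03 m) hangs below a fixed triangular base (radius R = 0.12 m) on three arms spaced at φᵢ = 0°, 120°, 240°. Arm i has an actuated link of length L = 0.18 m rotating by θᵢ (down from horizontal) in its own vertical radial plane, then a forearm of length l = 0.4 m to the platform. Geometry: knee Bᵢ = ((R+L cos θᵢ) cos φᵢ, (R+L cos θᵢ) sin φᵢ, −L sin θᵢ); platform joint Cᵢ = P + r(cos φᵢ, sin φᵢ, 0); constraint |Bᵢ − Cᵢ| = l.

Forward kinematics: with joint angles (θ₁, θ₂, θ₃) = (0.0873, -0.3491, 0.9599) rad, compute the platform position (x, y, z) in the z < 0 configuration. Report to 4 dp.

(0.0444, 0.1765, -0.2954)

arm 1 at φ=0.0°: (R−r)+L cos θ1 = 0.2693;  O1 = (0.2693, 0.0000, -0.0157)
φ2=120.0°: virtual centre (-0.1296, 0.2244, 0.0616), radius l
φ3=240.0°: virtual centre (-0.0966, -0.1674, -0.1474), radius l
|O₂|²−|O₁|² = -0.0018;  |O₃|²−|O₁|² = -0.0137
linear system: -0.7978x+0.4488y = -0.0018−0.1545z; -0.7319x+-0.3347y = -0.0137−-0.2635z
det = 0.5955;  x = 0.0113+-0.1117z,  y = 0.0161+-0.5429z
into |P−O₁|² = l²: 1.3072z² + 0.0716z + -0.0929 = 0;  Δ = 0.4911;  z = -0.2954 or 0.2407 → z<0 root = -0.2954
x = 0.0444, y = 0.1765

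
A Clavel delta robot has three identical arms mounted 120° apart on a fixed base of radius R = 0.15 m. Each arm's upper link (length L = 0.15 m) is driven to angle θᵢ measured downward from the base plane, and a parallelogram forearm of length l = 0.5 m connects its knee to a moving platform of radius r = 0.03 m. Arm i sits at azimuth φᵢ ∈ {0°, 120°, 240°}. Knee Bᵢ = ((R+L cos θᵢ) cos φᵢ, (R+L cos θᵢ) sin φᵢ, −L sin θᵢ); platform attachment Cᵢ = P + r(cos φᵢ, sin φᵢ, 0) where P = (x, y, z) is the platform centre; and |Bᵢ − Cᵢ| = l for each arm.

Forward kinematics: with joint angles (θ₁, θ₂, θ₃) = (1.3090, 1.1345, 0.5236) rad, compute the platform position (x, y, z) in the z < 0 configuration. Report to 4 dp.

(-0.0976, -0.1038, -0.5614)

φ1=0.0°: virtual centre (0.1588, 0.0000, -0.1449), radius l
φ2=120.0°: virtual centre (-0.0917, 0.1588, -0.1359), radius l
arm 3 at φ=240.0°: e+L cos θ3 = 0.2499;  S3 = (-0.1250, -0.2164, -0.0750)
eliminate P² terms by subtracting sphere 1 from 2 and 3
[-0.5010 0.3176 0.0179]·P = 0.0059;  [-0.5675 -0.4328 0.1398]·P = 0.0219
det = 0.3971;  x = -0.0239+0.1313z,  y = -0.0192+0.1508z
sphere 1 gives Az²+Bz+C=0 with A=1.0400, B=0.2360, C=-0.1952;  B²−4AC=0.8679;  roots -0.5614, 0.3344;  negative root z = -0.5614
x = -0.0976, y = -0.1038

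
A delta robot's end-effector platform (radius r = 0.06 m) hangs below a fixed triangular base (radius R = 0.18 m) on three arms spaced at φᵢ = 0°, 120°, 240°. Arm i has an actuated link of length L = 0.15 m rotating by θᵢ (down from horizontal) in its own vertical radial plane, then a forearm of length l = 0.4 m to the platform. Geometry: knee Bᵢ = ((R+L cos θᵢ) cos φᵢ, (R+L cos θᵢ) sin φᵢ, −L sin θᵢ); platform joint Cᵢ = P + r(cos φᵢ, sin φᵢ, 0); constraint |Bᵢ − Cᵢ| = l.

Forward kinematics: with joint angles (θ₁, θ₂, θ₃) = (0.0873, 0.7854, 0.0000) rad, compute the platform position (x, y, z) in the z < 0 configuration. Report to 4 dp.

S1 = (0.2694·cos0.0°, 0.2694·sin0.0°, -0.0131) = (0.2694, 0.0000, -0.0131)
arm 2 at φ=120.0°: ρ2 = 0.2261;  S2 = (-0.1130, 0.1958, -0.1061)
arm 3 at φ=240.0°: ρ3 = 0.2700;  S3 = (-0.1350, -0.2338, 0.0000)
subtract pairs → two planes through P
plane₁₂: -0.7649x+0.3916y+-0.1860z = -0.0104
det = 0.6744;  x = 0.0071+-0.1138z,  y = -0.0126+0.2527z
quadratic in z: (1.0768)z²+(0.0795)z+(-0.0909)=0, √Δ=0.6306 → z ∈ {-0.3297, 0.2559}; z = -0.3297 (taking z<0)
x = 0.0446, y = -0.0960

(0.0446, -0.0960, -0.3297)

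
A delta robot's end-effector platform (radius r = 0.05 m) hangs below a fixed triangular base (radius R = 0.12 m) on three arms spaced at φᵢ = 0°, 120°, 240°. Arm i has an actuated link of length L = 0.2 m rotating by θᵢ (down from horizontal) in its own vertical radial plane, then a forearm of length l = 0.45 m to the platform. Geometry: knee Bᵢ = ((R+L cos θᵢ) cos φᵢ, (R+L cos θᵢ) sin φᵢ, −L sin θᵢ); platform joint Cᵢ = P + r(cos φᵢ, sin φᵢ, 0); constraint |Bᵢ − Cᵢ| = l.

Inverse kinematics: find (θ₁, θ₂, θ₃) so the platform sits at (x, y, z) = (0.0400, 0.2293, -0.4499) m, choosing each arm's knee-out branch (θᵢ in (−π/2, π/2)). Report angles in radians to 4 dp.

θ₁ = 0.6108, θ₂ = 0.1743, θ₃ = 1.2215

rotate P by −φ1: (0.0400, 0.2293, -0.4499)
  A=0.0300, B=-0.4499, C=(l²−L²−A²−y'²−z²)/(2L)=-0.2335
  √(A²+B²)=0.4509;  θ1 = -1.5042+2.1151 ≈ 0.6108
rotate P by −φ2: (0.1786, -0.1493, -0.4499)
  A=-0.1086, B=-0.4499, C=(l²−L²−A²−y'²−z²)/(2L)=-0.1850
  γ=atan2(-0.4499,-0.1086)=-1.8076;  ψ=arccos(-0.3997)=1.9819;  θ2=γ+ψ≈0.1743
φ3=240.0° → target in arm frame (-0.2186, -0.0800)
  A cos θ + B sin θ = C:  0.2886·cos θ + -0.4499·sin θ = -0.3240
  γ=atan2(-0.4499,0.2886)=-1.0005;  ψ=arccos(-0.6061)=2.2220;  θ3=γ+ψ≈1.2215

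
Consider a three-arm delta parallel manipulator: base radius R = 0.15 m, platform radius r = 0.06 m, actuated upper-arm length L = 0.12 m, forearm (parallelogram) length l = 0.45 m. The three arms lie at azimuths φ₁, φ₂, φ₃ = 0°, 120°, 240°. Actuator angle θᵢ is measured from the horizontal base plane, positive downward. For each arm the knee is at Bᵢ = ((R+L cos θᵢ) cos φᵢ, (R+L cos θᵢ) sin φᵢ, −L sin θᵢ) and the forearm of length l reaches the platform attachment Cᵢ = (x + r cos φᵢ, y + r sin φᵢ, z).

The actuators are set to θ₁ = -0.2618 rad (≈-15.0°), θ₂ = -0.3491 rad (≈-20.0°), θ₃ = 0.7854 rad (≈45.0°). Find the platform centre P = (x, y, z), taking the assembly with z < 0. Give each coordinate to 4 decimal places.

arm 1 at φ=0.0°: ρ1 = 0.2059;  S1 = (0.2059, 0.0000, 0.0311)
S2 = (0.2028·cos120.0°, 0.2028·sin120.0°, 0.0410) = (-0.1014, 0.1756, 0.0410)
φ3=240.0°: virtual centre (-0.0874, -0.1514, -0.0849), radius l
|S₂|²−|S₁|² = -0.0006;  |S₃|²−|S₁|² = -0.0056
linear system: -0.6146x+0.3512y = -0.0006−0.0200z; -0.5867x+-0.3029y = -0.0056−-0.2318z
Cramer: x(z) = 0.0054-0.1922z;  y(z) = 0.0079-0.3932z
into |P−S₁|² = l²: 1.1915z² + 0.0087z + -0.1613 = 0;  Δ = 0.7688;  z = -0.3716 or 0.3643 → z<0 root = -0.3716
x = 0.0769, y = 0.1540

(0.0769, 0.1540, -0.3716)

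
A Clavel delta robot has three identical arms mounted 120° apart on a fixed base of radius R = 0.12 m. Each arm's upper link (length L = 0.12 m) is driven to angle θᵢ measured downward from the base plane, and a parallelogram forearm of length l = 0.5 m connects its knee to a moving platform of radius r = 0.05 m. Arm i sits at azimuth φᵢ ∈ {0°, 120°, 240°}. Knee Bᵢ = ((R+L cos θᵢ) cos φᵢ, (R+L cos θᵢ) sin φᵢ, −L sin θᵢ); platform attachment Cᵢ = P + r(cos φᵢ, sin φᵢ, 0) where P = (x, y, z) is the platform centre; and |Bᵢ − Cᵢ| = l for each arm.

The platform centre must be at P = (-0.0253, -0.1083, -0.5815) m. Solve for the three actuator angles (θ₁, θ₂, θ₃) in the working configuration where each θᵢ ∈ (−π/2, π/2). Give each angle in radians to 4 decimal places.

φ1=0.0° → target in arm frame (-0.0253, -0.1083)
  A=0.0953, B=-0.5815, C=(l²−L²−A²−y'²−z²)/(2L)=-0.5140
  γ=atan2(-0.5815,0.0953)=-1.4084;  ψ=arccos(-0.8722)=2.6306;  θ1=γ+ψ≈1.2222
arm 2 (φ=120.0°): x'=-0.0811, y'=0.0761
  e−x'=0.1511;  (l²−L²−(e−x')²−y'²−z²)/2L = -0.5465
  θ2 = atan2(B,A) + arccos(C/0.6008) = 1.3968
rotate P by −φ3: (0.1064, 0.0322, -0.5815)
  A=-0.0364, B=-0.5815, C=(l²−L²−A²−y'²−z²)/(2L)=-0.4371
  √(A²+B²)=0.5826;  θ3 = -1.6334+2.4192 ≈ 0.7858

θ₁ = 1.2222, θ₂ = 1.3968, θ₃ = 0.7858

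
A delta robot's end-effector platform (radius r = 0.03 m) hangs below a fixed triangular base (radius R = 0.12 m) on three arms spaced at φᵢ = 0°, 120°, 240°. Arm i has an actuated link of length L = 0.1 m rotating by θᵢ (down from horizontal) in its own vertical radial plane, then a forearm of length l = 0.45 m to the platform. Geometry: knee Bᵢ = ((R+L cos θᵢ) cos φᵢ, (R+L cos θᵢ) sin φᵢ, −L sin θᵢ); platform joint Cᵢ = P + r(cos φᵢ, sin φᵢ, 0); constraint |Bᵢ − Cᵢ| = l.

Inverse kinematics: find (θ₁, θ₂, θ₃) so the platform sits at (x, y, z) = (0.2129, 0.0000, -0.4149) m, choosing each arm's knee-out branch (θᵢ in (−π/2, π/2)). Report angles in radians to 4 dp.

φ1=0.0° → target in arm frame (0.2129, 0.0000)
  A cos θ + B sin θ = C:  -0.1229·cos θ + -0.4149·sin θ = 0.0263
  √(A²+B²)=0.4327;  θ1 = -1.8588+1.5101 ≈ -0.3487
φ2=120.0° → target in arm frame (-0.1064, -0.1844)
  A cos θ + B sin θ = C:  0.1964·cos θ + -0.4149·sin θ = -0.2611
  √(A²+B²)=0.4591;  θ2 = -1.1286+2.1759 ≈ 1.0474
arm 3 (φ=240.0°): x'=-0.1065, y'=0.1844
  A cos θ + B sin θ = C:  0.1965·cos θ + -0.4149·sin θ = -0.2611
  √(A²+B²)=0.4591;  θ3 = -1.1286+2.1759 ≈ 1.0474

θ₁ = -0.3487, θ₂ = 1.0474, θ₃ = 1.0474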